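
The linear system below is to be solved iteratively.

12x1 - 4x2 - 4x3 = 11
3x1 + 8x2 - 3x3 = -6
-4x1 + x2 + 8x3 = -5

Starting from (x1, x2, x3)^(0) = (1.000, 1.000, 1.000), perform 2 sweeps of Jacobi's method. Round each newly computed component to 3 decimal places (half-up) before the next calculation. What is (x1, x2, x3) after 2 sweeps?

Iteration 1:
  x1 = (11 - (-4)·1.000 - (-4)·1.000) / (12) = 1.583
  x2 = (-6 - (3)·1.000 - (-3)·1.000) / (8) = -0.750
  x3 = (-5 - (-4)·1.000 - (1)·1.000) / (8) = -0.250
Iteration 2:
  x1 = (11 - (-4)·-0.750 - (-4)·-0.250) / (12) = 0.583
  x2 = (-6 - (3)·1.583 - (-3)·-0.250) / (8) = -1.437
  x3 = (-5 - (-4)·1.583 - (1)·-0.750) / (8) = 0.260

(0.583, -1.437, 0.260)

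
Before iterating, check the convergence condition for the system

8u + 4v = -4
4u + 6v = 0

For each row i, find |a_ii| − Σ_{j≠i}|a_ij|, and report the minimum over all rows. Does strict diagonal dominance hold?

row 1: |8| − (4) = 4
row 2: |6| − (4) = 2
minimum over rows = 2 → strictly diagonally dominant (convergence guaranteed)

2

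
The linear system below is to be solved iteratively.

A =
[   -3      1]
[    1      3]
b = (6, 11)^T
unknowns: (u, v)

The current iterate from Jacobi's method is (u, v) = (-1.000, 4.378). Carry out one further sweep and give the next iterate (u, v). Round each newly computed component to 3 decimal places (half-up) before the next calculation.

One sweep:
  u = (6 - (1)·4.378) / (-3) = -0.541
  v = (11 - (1)·-1.000) / (3) = 4.000

(-0.541, 4.000)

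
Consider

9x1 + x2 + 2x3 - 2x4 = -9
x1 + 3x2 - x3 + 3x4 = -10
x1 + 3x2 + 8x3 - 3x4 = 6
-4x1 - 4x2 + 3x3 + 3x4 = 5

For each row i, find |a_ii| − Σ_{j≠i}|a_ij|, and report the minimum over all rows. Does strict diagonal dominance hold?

row 1: |9| − (1+2+2) = 4
row 2: |3| − (1+1+3) = -2
row 3: |8| − (1+3+3) = 1
row 4: |3| − (4+4+3) = -8
minimum over rows = -8 → not strictly diagonally dominant

-8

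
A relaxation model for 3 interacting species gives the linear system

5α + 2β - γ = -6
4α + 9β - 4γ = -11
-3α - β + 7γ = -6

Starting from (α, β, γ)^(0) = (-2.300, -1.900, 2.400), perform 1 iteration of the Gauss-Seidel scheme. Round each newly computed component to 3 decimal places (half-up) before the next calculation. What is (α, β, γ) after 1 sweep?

(0.040, -0.173, -0.865)

Iteration 1:
  α = (-6 - (2)·-1.900 - (-1)·2.400) / (5) = 0.040
  β = (-11 - (4)·0.040 - (-4)·2.400) / (9) = -0.173
  γ = (-6 - (-3)·0.040 - (-1)·-0.173) / (7) = -0.865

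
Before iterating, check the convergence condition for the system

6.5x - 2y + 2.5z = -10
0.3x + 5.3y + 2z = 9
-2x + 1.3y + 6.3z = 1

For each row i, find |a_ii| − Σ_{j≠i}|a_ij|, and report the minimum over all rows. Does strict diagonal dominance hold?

row 1: |6.5| − (2+2.5) = 2
row 2: |5.3| − (0.3+2) = 3
row 3: |6.3| − (2+1.3) = 3
minimum over rows = 2 → strictly diagonally dominant (convergence guaranteed)

2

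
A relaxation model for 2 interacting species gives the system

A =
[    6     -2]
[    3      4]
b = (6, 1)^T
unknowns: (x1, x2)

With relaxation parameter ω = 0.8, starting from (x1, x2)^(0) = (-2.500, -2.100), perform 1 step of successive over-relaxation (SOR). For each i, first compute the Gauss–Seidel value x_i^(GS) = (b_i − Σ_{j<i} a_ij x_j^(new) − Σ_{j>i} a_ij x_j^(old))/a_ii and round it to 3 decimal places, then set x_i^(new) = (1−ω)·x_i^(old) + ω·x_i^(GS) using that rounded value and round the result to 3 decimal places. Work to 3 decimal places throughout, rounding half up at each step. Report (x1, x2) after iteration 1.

(-0.260, -0.064)

Iteration 1:
  x1: GS value = (6 - (-2)·-2.100) / (6) = 0.300;  x1 ← (1−ω)·-2.500 + ω·0.300 = -0.260
  x2: GS value = (1 - (3)·-0.260) / (4) = 0.445;  x2 ← (1−ω)·-2.100 + ω·0.445 = -0.064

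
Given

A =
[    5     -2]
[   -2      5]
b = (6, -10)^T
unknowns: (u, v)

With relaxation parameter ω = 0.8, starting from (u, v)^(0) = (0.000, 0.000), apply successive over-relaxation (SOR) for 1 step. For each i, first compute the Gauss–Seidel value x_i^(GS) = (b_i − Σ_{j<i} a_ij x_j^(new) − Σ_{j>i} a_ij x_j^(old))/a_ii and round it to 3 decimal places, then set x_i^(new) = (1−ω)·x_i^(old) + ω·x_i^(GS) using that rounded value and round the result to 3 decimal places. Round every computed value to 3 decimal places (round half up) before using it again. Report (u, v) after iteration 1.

Iteration 1:
  u: GS value = (6 - (-2)·0.000) / (5) = 1.200;  u ← (1−ω)·0.000 + ω·1.200 = 0.960
  v: GS value = (-10 - (-2)·0.960) / (5) = -1.616;  v ← (1−ω)·0.000 + ω·-1.616 = -1.293

(0.960, -1.293)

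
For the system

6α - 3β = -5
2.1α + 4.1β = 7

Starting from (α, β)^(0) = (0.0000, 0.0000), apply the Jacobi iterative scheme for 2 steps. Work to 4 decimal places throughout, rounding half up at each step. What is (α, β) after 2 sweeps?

Iteration 1:
  α = (-5 - (-3)·0.0000) / (6) = -0.8333
  β = (7 - (2.1)·0.0000) / (4.1) = 1.7073
Iteration 2:
  α = (-5 - (-3)·1.7073) / (6) = 0.0203
  β = (7 - (2.1)·-0.8333) / (4.1) = 2.1341

(0.0203, 2.1341)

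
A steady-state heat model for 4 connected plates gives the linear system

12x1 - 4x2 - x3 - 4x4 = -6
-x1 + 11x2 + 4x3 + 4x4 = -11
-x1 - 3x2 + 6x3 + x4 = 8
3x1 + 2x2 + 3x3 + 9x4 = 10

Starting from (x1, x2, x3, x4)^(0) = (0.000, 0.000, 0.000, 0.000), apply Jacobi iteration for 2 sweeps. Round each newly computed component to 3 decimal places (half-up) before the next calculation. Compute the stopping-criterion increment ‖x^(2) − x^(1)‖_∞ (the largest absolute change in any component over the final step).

Iteration 1:
  x1 = (-6 - (-4)·0.000 - (-1)·0.000 - (-4)·0.000) / (12) = -0.500
  x2 = (-11 - (-1)·0.000 - (4)·0.000 - (4)·0.000) / (11) = -1.000
  x3 = (8 - (-1)·0.000 - (-3)·0.000 - (1)·0.000) / (6) = 1.333
  x4 = (10 - (3)·0.000 - (2)·0.000 - (3)·0.000) / (9) = 1.111
Iteration 2:
  x1 = (-6 - (-4)·-1.000 - (-1)·1.333 - (-4)·1.111) / (12) = -0.352
  x2 = (-11 - (-1)·-0.500 - (4)·1.333 - (4)·1.111) / (11) = -1.934
  x3 = (8 - (-1)·-0.500 - (-3)·-1.000 - (1)·1.111) / (6) = 0.565
  x4 = (10 - (3)·-0.500 - (2)·-1.000 - (3)·1.333) / (9) = 1.056
Change: (0.148, -0.934, -0.768, -0.055) → max |·| = 0.934

0.934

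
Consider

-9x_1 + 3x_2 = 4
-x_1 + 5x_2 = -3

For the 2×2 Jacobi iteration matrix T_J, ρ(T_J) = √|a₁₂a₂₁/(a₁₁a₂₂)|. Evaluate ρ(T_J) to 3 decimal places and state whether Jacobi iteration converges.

a₁₂a₂₁/(a₁₁a₂₂) = (3)·(-1) / ((-9)·(5)) = 0.066667
ρ = √|0.066667| = √0.066667 = 0.258
ρ < 1, so Jacobi converges

0.258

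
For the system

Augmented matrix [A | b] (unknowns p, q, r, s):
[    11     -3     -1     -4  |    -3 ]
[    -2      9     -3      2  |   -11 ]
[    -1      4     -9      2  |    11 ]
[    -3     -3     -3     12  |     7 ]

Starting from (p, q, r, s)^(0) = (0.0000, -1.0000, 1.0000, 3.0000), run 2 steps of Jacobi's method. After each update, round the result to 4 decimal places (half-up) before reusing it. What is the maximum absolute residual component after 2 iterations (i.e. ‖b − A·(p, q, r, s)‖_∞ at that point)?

Iteration 1:
  p = (-3 - (-3)·-1.0000 - (-1)·1.0000 - (-4)·3.0000) / (11) = 0.6364
  q = (-11 - (-2)·0.0000 - (-3)·1.0000 - (2)·3.0000) / (9) = -1.5556
  r = (11 - (-1)·0.0000 - (4)·-1.0000 - (2)·3.0000) / (-9) = -1.0000
  s = (7 - (-3)·0.0000 - (-3)·-1.0000 - (-3)·1.0000) / (12) = 0.5833
Iteration 2:
  p = (-3 - (-3)·-1.5556 - (-1)·-1.0000 - (-4)·0.5833) / (11) = -0.5758
  q = (-11 - (-2)·0.6364 - (-3)·-1.0000 - (2)·0.5833) / (9) = -1.5438
  r = (11 - (-1)·0.6364 - (4)·-1.5556 - (2)·0.5833) / (-9) = -1.8547
  s = (7 - (-3)·0.6364 - (-3)·-1.5556 - (-3)·-1.0000) / (12) = 0.1035
Residual b − A·x = (-2.7383, -4.0285, -0.2999, -6.1649); ∞-norm = 6.1649

6.1649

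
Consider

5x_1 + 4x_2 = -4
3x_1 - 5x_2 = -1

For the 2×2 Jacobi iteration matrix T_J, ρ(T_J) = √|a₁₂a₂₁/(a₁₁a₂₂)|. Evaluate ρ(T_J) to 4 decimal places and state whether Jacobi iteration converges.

a₁₂a₂₁/(a₁₁a₂₂) = (4)·(3) / ((5)·(-5)) = -0.480000
ρ = √|-0.480000| = √0.480000 = 0.6928
ρ < 1, so Jacobi converges

0.6928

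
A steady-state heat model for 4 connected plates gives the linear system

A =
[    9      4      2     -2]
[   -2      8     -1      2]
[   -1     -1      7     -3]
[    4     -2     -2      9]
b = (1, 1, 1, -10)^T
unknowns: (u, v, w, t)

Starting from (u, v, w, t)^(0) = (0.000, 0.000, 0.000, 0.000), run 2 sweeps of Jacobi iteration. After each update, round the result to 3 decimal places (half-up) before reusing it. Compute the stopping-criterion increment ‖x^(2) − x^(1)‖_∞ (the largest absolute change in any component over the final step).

0.443

Iteration 1:
  u = (1 - (4)·0.000 - (2)·0.000 - (-2)·0.000) / (9) = 0.111
  v = (1 - (-2)·0.000 - (-1)·0.000 - (2)·0.000) / (8) = 0.125
  w = (1 - (-1)·0.000 - (-1)·0.000 - (-3)·0.000) / (7) = 0.143
  t = (-10 - (4)·0.000 - (-2)·0.000 - (-2)·0.000) / (9) = -1.111
Iteration 2:
  u = (1 - (4)·0.125 - (2)·0.143 - (-2)·-1.111) / (9) = -0.223
  v = (1 - (-2)·0.111 - (-1)·0.143 - (2)·-1.111) / (8) = 0.448
  w = (1 - (-1)·0.111 - (-1)·0.125 - (-3)·-1.111) / (7) = -0.300
  t = (-10 - (4)·0.111 - (-2)·0.125 - (-2)·0.143) / (9) = -1.101
Change: (-0.334, 0.323, -0.443, 0.010) → max |·| = 0.443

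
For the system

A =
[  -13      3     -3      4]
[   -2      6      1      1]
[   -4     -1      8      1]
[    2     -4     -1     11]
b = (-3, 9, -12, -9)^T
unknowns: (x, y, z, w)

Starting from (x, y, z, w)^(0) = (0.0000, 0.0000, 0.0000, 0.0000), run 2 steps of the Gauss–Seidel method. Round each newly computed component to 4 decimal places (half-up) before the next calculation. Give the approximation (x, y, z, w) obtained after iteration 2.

Iteration 1:
  x = (-3 - (3)·0.0000 - (-3)·0.0000 - (4)·0.0000) / (-13) = 0.2308
  y = (9 - (-2)·0.2308 - (1)·0.0000 - (1)·0.0000) / (6) = 1.5769
  z = (-12 - (-4)·0.2308 - (-1)·1.5769 - (1)·0.0000) / (8) = -1.1875
  w = (-9 - (2)·0.2308 - (-4)·1.5769 - (-1)·-1.1875) / (11) = -0.3947
Iteration 2:
  x = (-3 - (3)·1.5769 - (-3)·-1.1875 - (4)·-0.3947) / (-13) = 0.7473
  y = (9 - (-2)·0.7473 - (1)·-1.1875 - (1)·-0.3947) / (6) = 2.0128
  z = (-12 - (-4)·0.7473 - (-1)·2.0128 - (1)·-0.3947) / (8) = -0.8254
  w = (-9 - (2)·0.7473 - (-4)·2.0128 - (-1)·-0.8254) / (11) = -0.2972

(0.7473, 2.0128, -0.8254, -0.2972)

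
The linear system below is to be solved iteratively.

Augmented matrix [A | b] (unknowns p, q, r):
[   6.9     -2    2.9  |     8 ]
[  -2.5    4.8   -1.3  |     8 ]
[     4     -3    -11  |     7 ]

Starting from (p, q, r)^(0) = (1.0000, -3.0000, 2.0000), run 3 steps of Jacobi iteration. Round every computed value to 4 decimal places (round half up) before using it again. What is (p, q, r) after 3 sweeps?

(2.2666, 2.1350, -0.4271)

Iteration 1:
  p = (8 - (-2)·-3.0000 - (2.9)·2.0000) / (6.9) = -0.5507
  q = (8 - (-2.5)·1.0000 - (-1.3)·2.0000) / (4.8) = 2.7292
  r = (7 - (4)·1.0000 - (-3)·-3.0000) / (-11) = 0.5455
Iteration 2:
  p = (8 - (-2)·2.7292 - (2.9)·0.5455) / (6.9) = 1.7212
  q = (8 - (-2.5)·-0.5507 - (-1.3)·0.5455) / (4.8) = 1.5276
  r = (7 - (4)·-0.5507 - (-3)·2.7292) / (-11) = -1.5809
Iteration 3:
  p = (8 - (-2)·1.5276 - (2.9)·-1.5809) / (6.9) = 2.2666
  q = (8 - (-2.5)·1.7212 - (-1.3)·-1.5809) / (4.8) = 2.1350
  r = (7 - (4)·1.7212 - (-3)·1.5276) / (-11) = -0.4271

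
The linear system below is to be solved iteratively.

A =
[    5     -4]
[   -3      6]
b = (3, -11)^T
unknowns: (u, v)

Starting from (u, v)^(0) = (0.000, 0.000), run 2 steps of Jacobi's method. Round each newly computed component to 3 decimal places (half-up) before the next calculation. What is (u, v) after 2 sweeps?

Iteration 1:
  u = (3 - (-4)·0.000) / (5) = 0.600
  v = (-11 - (-3)·0.000) / (6) = -1.833
Iteration 2:
  u = (3 - (-4)·-1.833) / (5) = -0.866
  v = (-11 - (-3)·0.600) / (6) = -1.533

(-0.866, -1.533)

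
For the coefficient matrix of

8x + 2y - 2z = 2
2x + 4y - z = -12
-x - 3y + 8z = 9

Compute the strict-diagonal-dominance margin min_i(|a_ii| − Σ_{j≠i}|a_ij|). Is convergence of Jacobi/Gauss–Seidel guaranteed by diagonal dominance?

1

row 1: |8| − (2+2) = 4
row 2: |4| − (2+1) = 1
row 3: |8| − (1+3) = 4
minimum over rows = 1 → strictly diagonally dominant (convergence guaranteed)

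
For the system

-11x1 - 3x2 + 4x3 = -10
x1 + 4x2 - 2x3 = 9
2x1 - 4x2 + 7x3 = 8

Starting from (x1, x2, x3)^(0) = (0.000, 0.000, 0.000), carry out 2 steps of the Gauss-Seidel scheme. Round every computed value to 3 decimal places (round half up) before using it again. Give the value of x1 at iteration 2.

1.099

Iteration 1:
  x1 = (-10 - (-3)·0.000 - (4)·0.000) / (-11) = 0.909
  x2 = (9 - (1)·0.909 - (-2)·0.000) / (4) = 2.023
  x3 = (8 - (2)·0.909 - (-4)·2.023) / (7) = 2.039
Iteration 2:
  x1 = (-10 - (-3)·2.023 - (4)·2.039) / (-11) = 1.099
  x2 = (9 - (1)·1.099 - (-2)·2.039) / (4) = 2.995
  x3 = (8 - (2)·1.099 - (-4)·2.995) / (7) = 2.540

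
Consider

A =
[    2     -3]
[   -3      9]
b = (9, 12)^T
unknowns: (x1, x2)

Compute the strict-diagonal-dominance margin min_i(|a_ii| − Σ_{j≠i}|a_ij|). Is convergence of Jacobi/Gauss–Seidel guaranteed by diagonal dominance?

row 1: |2| − (3) = -1
row 2: |9| − (3) = 6
minimum over rows = -1 → not strictly diagonally dominant

-1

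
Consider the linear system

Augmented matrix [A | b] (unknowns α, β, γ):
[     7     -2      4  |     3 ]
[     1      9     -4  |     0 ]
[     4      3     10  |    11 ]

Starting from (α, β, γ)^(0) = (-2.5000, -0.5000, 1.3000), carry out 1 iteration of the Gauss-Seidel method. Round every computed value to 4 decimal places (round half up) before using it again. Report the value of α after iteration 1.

-0.4571

Iteration 1:
  α = (3 - (-2)·-0.5000 - (4)·1.3000) / (7) = -0.4571
  β = (0 - (1)·-0.4571 - (-4)·1.3000) / (9) = 0.6286
  γ = (11 - (4)·-0.4571 - (3)·0.6286) / (10) = 1.0943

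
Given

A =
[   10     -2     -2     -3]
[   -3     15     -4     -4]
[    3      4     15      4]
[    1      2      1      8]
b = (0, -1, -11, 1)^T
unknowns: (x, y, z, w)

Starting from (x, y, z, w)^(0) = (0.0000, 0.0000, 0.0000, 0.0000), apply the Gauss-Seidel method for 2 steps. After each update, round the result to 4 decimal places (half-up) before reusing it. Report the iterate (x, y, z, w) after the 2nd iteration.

(-0.0871, -0.2133, -0.7207, 0.2793)

Iteration 1:
  x = (0 - (-2)·0.0000 - (-2)·0.0000 - (-3)·0.0000) / (10) = 0.0000
  y = (-1 - (-3)·0.0000 - (-4)·0.0000 - (-4)·0.0000) / (15) = -0.0667
  z = (-11 - (3)·0.0000 - (4)·-0.0667 - (4)·0.0000) / (15) = -0.7155
  w = (1 - (1)·0.0000 - (2)·-0.0667 - (1)·-0.7155) / (8) = 0.2311
Iteration 2:
  x = (0 - (-2)·-0.0667 - (-2)·-0.7155 - (-3)·0.2311) / (10) = -0.0871
  y = (-1 - (-3)·-0.0871 - (-4)·-0.7155 - (-4)·0.2311) / (15) = -0.2133
  z = (-11 - (3)·-0.0871 - (4)·-0.2133 - (4)·0.2311) / (15) = -0.7207
  w = (1 - (1)·-0.0871 - (2)·-0.2133 - (1)·-0.7207) / (8) = 0.2793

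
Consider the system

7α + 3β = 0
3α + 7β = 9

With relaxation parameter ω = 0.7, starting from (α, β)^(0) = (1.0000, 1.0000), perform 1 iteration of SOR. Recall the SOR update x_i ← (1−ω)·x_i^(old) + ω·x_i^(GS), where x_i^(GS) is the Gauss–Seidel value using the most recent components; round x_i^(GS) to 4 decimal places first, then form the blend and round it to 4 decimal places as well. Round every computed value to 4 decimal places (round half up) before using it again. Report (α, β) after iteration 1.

Iteration 1:
  α: GS value = (0 - (3)·1.0000) / (7) = -0.4286;  α ← (1−ω)·1.0000 + ω·-0.4286 = 0.0000
  β: GS value = (9 - (3)·0.0000) / (7) = 1.2857;  β ← (1−ω)·1.0000 + ω·1.2857 = 1.2000

(0.0000, 1.2000)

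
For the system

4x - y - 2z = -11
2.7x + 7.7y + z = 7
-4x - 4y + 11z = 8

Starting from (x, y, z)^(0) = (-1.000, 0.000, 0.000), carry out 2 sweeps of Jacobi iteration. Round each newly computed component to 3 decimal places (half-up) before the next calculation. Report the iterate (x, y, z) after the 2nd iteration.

(-2.253, 1.826, 0.185)

Iteration 1:
  x = (-11 - (-1)·0.000 - (-2)·0.000) / (4) = -2.750
  y = (7 - (2.7)·-1.000 - (1)·0.000) / (7.7) = 1.260
  z = (8 - (-4)·-1.000 - (-4)·0.000) / (11) = 0.364
Iteration 2:
  x = (-11 - (-1)·1.260 - (-2)·0.364) / (4) = -2.253
  y = (7 - (2.7)·-2.750 - (1)·0.364) / (7.7) = 1.826
  z = (8 - (-4)·-2.750 - (-4)·1.260) / (11) = 0.185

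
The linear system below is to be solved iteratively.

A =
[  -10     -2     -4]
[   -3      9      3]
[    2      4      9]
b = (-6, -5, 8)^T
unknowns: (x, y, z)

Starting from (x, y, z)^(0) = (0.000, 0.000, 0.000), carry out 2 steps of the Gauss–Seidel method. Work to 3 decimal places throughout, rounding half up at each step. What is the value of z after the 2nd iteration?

Iteration 1:
  x = (-6 - (-2)·0.000 - (-4)·0.000) / (-10) = 0.600
  y = (-5 - (-3)·0.600 - (3)·0.000) / (9) = -0.356
  z = (8 - (2)·0.600 - (4)·-0.356) / (9) = 0.914
Iteration 2:
  x = (-6 - (-2)·-0.356 - (-4)·0.914) / (-10) = 0.306
  y = (-5 - (-3)·0.306 - (3)·0.914) / (9) = -0.758
  z = (8 - (2)·0.306 - (4)·-0.758) / (9) = 1.158

1.158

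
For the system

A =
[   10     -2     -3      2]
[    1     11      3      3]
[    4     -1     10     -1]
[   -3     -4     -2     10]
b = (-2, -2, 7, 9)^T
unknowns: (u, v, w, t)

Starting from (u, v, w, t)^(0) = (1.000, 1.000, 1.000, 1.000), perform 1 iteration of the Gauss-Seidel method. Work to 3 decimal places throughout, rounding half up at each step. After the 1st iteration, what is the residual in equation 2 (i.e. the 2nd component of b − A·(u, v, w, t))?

Iteration 1:
  u = (-2 - (-2)·1.000 - (-3)·1.000 - (2)·1.000) / (10) = 0.100
  v = (-2 - (1)·0.100 - (3)·1.000 - (3)·1.000) / (11) = -0.736
  w = (7 - (4)·0.100 - (-1)·-0.736 - (-1)·1.000) / (10) = 0.686
  t = (9 - (-3)·0.100 - (-4)·-0.736 - (-2)·0.686) / (10) = 0.773
Residual b − A·x = (-3.960, 1.619, -0.223, -0.002)

1.619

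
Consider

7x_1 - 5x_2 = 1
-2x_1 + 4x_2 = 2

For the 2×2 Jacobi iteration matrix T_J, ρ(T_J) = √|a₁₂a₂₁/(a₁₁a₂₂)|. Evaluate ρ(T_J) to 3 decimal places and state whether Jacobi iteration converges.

a₁₂a₂₁/(a₁₁a₂₂) = (-5)·(-2) / ((7)·(4)) = 0.357143
ρ = √|0.357143| = √0.357143 = 0.598
ρ < 1, so Jacobi converges

0.598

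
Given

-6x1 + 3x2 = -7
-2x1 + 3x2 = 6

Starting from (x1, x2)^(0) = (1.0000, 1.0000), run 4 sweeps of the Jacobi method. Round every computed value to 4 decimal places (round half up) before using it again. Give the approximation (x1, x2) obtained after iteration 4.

Iteration 1:
  x1 = (-7 - (3)·1.0000) / (-6) = 1.6667
  x2 = (6 - (-2)·1.0000) / (3) = 2.6667
Iteration 2:
  x1 = (-7 - (3)·2.6667) / (-6) = 2.5000
  x2 = (6 - (-2)·1.6667) / (3) = 3.1111
Iteration 3:
  x1 = (-7 - (3)·3.1111) / (-6) = 2.7222
  x2 = (6 - (-2)·2.5000) / (3) = 3.6667
Iteration 4:
  x1 = (-7 - (3)·3.6667) / (-6) = 3.0000
  x2 = (6 - (-2)·2.7222) / (3) = 3.8148

(3.0000, 3.8148)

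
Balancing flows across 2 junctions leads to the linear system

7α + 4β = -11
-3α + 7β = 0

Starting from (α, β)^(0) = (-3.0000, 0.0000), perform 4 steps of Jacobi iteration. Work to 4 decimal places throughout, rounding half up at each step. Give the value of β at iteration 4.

-0.5085

Iteration 1:
  α = (-11 - (4)·0.0000) / (7) = -1.5714
  β = (0 - (-3)·-3.0000) / (7) = -1.2857
Iteration 2:
  α = (-11 - (4)·-1.2857) / (7) = -0.8367
  β = (0 - (-3)·-1.5714) / (7) = -0.6735
Iteration 3:
  α = (-11 - (4)·-0.6735) / (7) = -1.1866
  β = (0 - (-3)·-0.8367) / (7) = -0.3586
Iteration 4:
  α = (-11 - (4)·-0.3586) / (7) = -1.3665
  β = (0 - (-3)·-1.1866) / (7) = -0.5085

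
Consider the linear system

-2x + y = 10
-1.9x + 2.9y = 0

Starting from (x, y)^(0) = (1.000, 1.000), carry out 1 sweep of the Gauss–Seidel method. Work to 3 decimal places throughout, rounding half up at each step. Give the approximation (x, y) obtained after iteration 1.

Iteration 1:
  x = (10 - (1)·1.000) / (-2) = -4.500
  y = (0 - (-1.9)·-4.500) / (2.9) = -2.948

(-4.500, -2.948)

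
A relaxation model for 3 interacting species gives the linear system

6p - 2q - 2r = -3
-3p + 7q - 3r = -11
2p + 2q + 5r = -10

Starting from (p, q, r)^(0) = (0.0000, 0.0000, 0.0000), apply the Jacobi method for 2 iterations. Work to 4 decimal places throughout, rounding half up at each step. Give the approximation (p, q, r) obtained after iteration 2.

Iteration 1:
  p = (-3 - (-2)·0.0000 - (-2)·0.0000) / (6) = -0.5000
  q = (-11 - (-3)·0.0000 - (-3)·0.0000) / (7) = -1.5714
  r = (-10 - (2)·0.0000 - (2)·0.0000) / (5) = -2.0000
Iteration 2:
  p = (-3 - (-2)·-1.5714 - (-2)·-2.0000) / (6) = -1.6905
  q = (-11 - (-3)·-0.5000 - (-3)·-2.0000) / (7) = -2.6429
  r = (-10 - (2)·-0.5000 - (2)·-1.5714) / (5) = -1.1714

(-1.6905, -2.6429, -1.1714)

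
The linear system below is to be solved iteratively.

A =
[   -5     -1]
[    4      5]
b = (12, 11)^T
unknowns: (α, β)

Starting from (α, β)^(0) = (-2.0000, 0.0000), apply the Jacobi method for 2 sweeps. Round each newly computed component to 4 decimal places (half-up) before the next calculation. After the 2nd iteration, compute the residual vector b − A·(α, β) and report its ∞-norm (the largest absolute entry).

3.0400

Iteration 1:
  α = (12 - (-1)·0.0000) / (-5) = -2.4000
  β = (11 - (4)·-2.0000) / (5) = 3.8000
Iteration 2:
  α = (12 - (-1)·3.8000) / (-5) = -3.1600
  β = (11 - (4)·-2.4000) / (5) = 4.1200
Residual b − A·x = (0.3200, 3.0400); ∞-norm = 3.0400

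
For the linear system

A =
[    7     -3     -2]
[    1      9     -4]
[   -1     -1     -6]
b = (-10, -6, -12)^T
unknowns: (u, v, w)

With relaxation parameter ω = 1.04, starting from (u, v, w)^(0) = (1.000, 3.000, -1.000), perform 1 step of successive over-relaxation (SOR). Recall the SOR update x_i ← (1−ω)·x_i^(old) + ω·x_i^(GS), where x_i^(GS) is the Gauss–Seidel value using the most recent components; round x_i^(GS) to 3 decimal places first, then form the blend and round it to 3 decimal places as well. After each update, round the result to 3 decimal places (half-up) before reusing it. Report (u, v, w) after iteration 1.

Iteration 1:
  u: GS value = (-10 - (-3)·3.000 - (-2)·-1.000) / (7) = -0.429;  u ← (1−ω)·1.000 + ω·-0.429 = -0.486
  v: GS value = (-6 - (1)·-0.486 - (-4)·-1.000) / (9) = -1.057;  v ← (1−ω)·3.000 + ω·-1.057 = -1.219
  w: GS value = (-12 - (-1)·-0.486 - (-1)·-1.219) / (-6) = 2.284;  w ← (1−ω)·-1.000 + ω·2.284 = 2.415

(-0.486, -1.219, 2.415)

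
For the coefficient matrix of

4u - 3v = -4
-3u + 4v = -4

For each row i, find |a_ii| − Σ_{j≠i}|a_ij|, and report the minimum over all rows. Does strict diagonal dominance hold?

1

row 1: |4| − (3) = 1
row 2: |4| − (3) = 1
minimum over rows = 1 → strictly diagonally dominant (convergence guaranteed)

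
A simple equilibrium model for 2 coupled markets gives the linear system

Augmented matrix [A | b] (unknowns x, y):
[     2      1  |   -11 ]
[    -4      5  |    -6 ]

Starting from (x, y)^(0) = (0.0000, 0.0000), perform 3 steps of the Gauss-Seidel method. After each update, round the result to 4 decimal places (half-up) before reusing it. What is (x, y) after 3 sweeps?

(-3.8200, -4.2560)

Iteration 1:
  x = (-11 - (1)·0.0000) / (2) = -5.5000
  y = (-6 - (-4)·-5.5000) / (5) = -5.6000
Iteration 2:
  x = (-11 - (1)·-5.6000) / (2) = -2.7000
  y = (-6 - (-4)·-2.7000) / (5) = -3.3600
Iteration 3:
  x = (-11 - (1)·-3.3600) / (2) = -3.8200
  y = (-6 - (-4)·-3.8200) / (5) = -4.2560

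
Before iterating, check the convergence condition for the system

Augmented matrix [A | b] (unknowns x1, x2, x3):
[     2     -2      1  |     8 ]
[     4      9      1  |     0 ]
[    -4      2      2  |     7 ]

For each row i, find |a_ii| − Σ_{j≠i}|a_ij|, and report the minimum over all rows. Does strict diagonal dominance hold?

row 1: |2| − (2+1) = -1
row 2: |9| − (4+1) = 4
row 3: |2| − (4+2) = -4
minimum over rows = -4 → not strictly diagonally dominant

-4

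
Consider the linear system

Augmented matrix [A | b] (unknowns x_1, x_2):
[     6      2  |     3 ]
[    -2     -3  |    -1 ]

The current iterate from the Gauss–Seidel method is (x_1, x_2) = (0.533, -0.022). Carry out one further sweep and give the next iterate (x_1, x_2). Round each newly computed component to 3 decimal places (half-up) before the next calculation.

(0.507, -0.005)

One sweep:
  x_1 = (3 - (2)·-0.022) / (6) = 0.507
  x_2 = (-1 - (-2)·0.507) / (-3) = -0.005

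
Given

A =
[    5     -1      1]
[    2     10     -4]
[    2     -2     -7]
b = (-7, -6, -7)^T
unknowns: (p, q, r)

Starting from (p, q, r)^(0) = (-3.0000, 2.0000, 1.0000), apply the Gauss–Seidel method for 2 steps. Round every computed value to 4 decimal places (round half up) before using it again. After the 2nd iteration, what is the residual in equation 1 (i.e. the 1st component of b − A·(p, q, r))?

-0.0081

Iteration 1:
  p = (-7 - (-1)·2.0000 - (1)·1.0000) / (5) = -1.2000
  q = (-6 - (2)·-1.2000 - (-4)·1.0000) / (10) = 0.0400
  r = (-7 - (2)·-1.2000 - (-2)·0.0400) / (-7) = 0.6457
Iteration 2:
  p = (-7 - (-1)·0.0400 - (1)·0.6457) / (5) = -1.5211
  q = (-6 - (2)·-1.5211 - (-4)·0.6457) / (10) = -0.0375
  r = (-7 - (2)·-1.5211 - (-2)·-0.0375) / (-7) = 0.5761
Residual b − A·x = (-0.0081, -0.2784, -0.0001)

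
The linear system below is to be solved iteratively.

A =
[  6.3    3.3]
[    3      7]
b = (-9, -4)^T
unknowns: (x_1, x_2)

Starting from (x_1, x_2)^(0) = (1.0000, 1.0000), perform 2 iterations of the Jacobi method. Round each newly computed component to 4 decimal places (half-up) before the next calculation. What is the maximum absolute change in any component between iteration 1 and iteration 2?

1.2653

Iteration 1:
  x_1 = (-9 - (3.3)·1.0000) / (6.3) = -1.9524
  x_2 = (-4 - (3)·1.0000) / (7) = -1.0000
Iteration 2:
  x_1 = (-9 - (3.3)·-1.0000) / (6.3) = -0.9048
  x_2 = (-4 - (3)·-1.9524) / (7) = 0.2653
Change: (1.0476, 1.2653) → max |·| = 1.2653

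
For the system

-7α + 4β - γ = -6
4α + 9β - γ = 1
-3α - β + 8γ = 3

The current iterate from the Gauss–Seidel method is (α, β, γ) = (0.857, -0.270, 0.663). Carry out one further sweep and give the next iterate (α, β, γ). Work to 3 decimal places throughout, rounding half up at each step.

One sweep:
  α = (-6 - (4)·-0.270 - (-1)·0.663) / (-7) = 0.608
  β = (1 - (4)·0.608 - (-1)·0.663) / (9) = -0.085
  γ = (3 - (-3)·0.608 - (-1)·-0.085) / (8) = 0.592

(0.608, -0.085, 0.592)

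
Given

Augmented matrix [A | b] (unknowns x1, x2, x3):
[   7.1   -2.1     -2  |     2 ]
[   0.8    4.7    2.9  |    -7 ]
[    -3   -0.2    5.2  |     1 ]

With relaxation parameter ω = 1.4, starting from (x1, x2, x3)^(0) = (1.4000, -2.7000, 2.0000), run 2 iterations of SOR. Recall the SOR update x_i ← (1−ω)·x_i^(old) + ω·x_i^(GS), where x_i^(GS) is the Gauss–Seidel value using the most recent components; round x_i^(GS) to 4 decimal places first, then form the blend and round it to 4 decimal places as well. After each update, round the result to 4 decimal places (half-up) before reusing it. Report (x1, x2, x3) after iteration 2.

Iteration 1:
  x1: GS value = (2 - (-2.1)·-2.7000 - (-2)·2.0000) / (7.1) = 0.0465;  x1 ← (1−ω)·1.4000 + ω·0.0465 = -0.4949
  x2: GS value = (-7 - (0.8)·-0.4949 - (2.9)·2.0000) / (4.7) = -2.6392;  x2 ← (1−ω)·-2.7000 + ω·-2.6392 = -2.6149
  x3: GS value = (1 - (-3)·-0.4949 - (-0.2)·-2.6149) / (5.2) = -0.1938;  x3 ← (1−ω)·2.0000 + ω·-0.1938 = -1.0713
Iteration 2:
  x1: GS value = (2 - (-2.1)·-2.6149 - (-2)·-1.0713) / (7.1) = -0.7935;  x1 ← (1−ω)·-0.4949 + ω·-0.7935 = -0.9129
  x2: GS value = (-7 - (0.8)·-0.9129 - (2.9)·-1.0713) / (4.7) = -0.6730;  x2 ← (1−ω)·-2.6149 + ω·-0.6730 = 0.1038
  x3: GS value = (1 - (-3)·-0.9129 - (-0.2)·0.1038) / (5.2) = -0.3304;  x3 ← (1−ω)·-1.0713 + ω·-0.3304 = -0.0340

(-0.9129, 0.1038, -0.0340)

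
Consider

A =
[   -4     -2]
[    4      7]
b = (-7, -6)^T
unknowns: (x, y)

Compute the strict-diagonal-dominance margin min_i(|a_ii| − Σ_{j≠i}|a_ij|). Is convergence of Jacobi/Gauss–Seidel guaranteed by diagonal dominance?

row 1: |-4| − (2) = 2
row 2: |7| − (4) = 3
minimum over rows = 2 → strictly diagonally dominant (convergence guaranteed)

2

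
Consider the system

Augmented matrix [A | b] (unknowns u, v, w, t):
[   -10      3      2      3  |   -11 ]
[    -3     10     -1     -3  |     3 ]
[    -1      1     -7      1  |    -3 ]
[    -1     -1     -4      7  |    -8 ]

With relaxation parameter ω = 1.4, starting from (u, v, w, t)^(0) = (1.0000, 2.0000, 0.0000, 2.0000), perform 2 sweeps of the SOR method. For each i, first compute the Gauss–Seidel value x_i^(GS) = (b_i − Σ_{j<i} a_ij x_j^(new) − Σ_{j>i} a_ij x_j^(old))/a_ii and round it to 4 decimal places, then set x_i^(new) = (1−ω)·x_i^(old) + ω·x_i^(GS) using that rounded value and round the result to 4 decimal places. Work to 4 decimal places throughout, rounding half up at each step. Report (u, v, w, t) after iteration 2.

(0.9408, -0.1116, -0.0955, -1.1525)

Iteration 1:
  u: GS value = (-11 - (3)·2.0000 - (2)·0.0000 - (3)·2.0000) / (-10) = 2.3000;  u ← (1−ω)·1.0000 + ω·2.3000 = 2.8200
  v: GS value = (3 - (-3)·2.8200 - (-1)·0.0000 - (-3)·2.0000) / (10) = 1.7460;  v ← (1−ω)·2.0000 + ω·1.7460 = 1.6444
  w: GS value = (-3 - (-1)·2.8200 - (1)·1.6444 - (1)·2.0000) / (-7) = 0.5463;  w ← (1−ω)·0.0000 + ω·0.5463 = 0.7648
  t: GS value = (-8 - (-1)·2.8200 - (-1)·1.6444 - (-4)·0.7648) / (7) = -0.0681;  t ← (1−ω)·2.0000 + ω·-0.0681 = -0.8953
Iteration 2:
  u: GS value = (-11 - (3)·1.6444 - (2)·0.7648 - (3)·-0.8953) / (-10) = 1.4777;  u ← (1−ω)·2.8200 + ω·1.4777 = 0.9408
  v: GS value = (3 - (-3)·0.9408 - (-1)·0.7648 - (-3)·-0.8953) / (10) = 0.3901;  v ← (1−ω)·1.6444 + ω·0.3901 = -0.1116
  w: GS value = (-3 - (-1)·0.9408 - (1)·-0.1116 - (1)·-0.8953) / (-7) = 0.1503;  w ← (1−ω)·0.7648 + ω·0.1503 = -0.0955
  t: GS value = (-8 - (-1)·0.9408 - (-1)·-0.1116 - (-4)·-0.0955) / (7) = -1.0790;  t ← (1−ω)·-0.8953 + ω·-1.0790 = -1.1525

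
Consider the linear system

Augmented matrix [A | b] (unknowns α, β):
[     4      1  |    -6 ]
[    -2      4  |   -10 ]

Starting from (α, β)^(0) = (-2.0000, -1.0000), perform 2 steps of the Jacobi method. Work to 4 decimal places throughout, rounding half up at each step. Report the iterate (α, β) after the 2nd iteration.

(-0.6250, -3.1250)

Iteration 1:
  α = (-6 - (1)·-1.0000) / (4) = -1.2500
  β = (-10 - (-2)·-2.0000) / (4) = -3.5000
Iteration 2:
  α = (-6 - (1)·-3.5000) / (4) = -0.6250
  β = (-10 - (-2)·-1.2500) / (4) = -3.1250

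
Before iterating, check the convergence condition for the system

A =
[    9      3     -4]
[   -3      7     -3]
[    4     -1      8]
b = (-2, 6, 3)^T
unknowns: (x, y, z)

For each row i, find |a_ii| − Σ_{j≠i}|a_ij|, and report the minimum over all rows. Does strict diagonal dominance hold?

row 1: |9| − (3+4) = 2
row 2: |7| − (3+3) = 1
row 3: |8| − (4+1) = 3
minimum over rows = 1 → strictly diagonally dominant (convergence guaranteed)

1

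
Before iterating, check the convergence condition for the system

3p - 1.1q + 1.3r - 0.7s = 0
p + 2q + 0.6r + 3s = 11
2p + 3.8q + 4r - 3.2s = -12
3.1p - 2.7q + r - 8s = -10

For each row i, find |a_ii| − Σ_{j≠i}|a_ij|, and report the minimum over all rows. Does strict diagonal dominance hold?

-5

row 1: |3| − (1.1+1.3+0.7) = -0.1
row 2: |2| − (1+0.6+3) = -2.6
row 3: |4| − (2+3.8+3.2) = -5
row 4: |-8| − (3.1+2.7+1) = 1.2
minimum over rows = -5 → not strictly diagonally dominant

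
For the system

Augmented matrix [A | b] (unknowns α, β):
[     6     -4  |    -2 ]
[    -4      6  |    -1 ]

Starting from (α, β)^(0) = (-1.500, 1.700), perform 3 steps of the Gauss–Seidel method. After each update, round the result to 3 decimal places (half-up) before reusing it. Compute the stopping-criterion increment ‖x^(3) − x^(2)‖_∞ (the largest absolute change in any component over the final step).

Iteration 1:
  α = (-2 - (-4)·1.700) / (6) = 0.800
  β = (-1 - (-4)·0.800) / (6) = 0.367
Iteration 2:
  α = (-2 - (-4)·0.367) / (6) = -0.089
  β = (-1 - (-4)·-0.089) / (6) = -0.226
Iteration 3:
  α = (-2 - (-4)·-0.226) / (6) = -0.484
  β = (-1 - (-4)·-0.484) / (6) = -0.489
Change: (-0.395, -0.263) → max |·| = 0.395

0.395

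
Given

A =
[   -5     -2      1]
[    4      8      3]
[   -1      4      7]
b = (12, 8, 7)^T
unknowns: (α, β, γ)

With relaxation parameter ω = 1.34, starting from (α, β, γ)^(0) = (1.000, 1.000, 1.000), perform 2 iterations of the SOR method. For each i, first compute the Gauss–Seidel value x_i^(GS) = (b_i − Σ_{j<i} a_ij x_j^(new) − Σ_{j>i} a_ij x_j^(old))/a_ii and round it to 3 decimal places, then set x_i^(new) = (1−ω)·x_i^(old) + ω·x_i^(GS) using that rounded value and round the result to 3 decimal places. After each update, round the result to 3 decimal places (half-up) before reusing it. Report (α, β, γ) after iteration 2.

Iteration 1:
  α: GS value = (12 - (-2)·1.000 - (1)·1.000) / (-5) = -2.600;  α ← (1−ω)·1.000 + ω·-2.600 = -3.824
  β: GS value = (8 - (4)·-3.824 - (3)·1.000) / (8) = 2.537;  β ← (1−ω)·1.000 + ω·2.537 = 3.060
  γ: GS value = (7 - (-1)·-3.824 - (4)·3.060) / (7) = -1.295;  γ ← (1−ω)·1.000 + ω·-1.295 = -2.075
Iteration 2:
  α: GS value = (12 - (-2)·3.060 - (1)·-2.075) / (-5) = -4.039;  α ← (1−ω)·-3.824 + ω·-4.039 = -4.112
  β: GS value = (8 - (4)·-4.112 - (3)·-2.075) / (8) = 3.834;  β ← (1−ω)·3.060 + ω·3.834 = 4.097
  γ: GS value = (7 - (-1)·-4.112 - (4)·4.097) / (7) = -1.929;  γ ← (1−ω)·-2.075 + ω·-1.929 = -1.879

(-4.112, 4.097, -1.879)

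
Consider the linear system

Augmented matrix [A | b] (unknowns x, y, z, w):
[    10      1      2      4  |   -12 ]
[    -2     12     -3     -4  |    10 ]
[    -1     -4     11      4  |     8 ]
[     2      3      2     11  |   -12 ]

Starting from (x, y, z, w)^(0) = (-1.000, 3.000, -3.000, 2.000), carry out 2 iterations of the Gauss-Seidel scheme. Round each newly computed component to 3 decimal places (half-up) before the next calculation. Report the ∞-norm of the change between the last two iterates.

1.104

Iteration 1:
  x = (-12 - (1)·3.000 - (2)·-3.000 - (4)·2.000) / (10) = -1.700
  y = (10 - (-2)·-1.700 - (-3)·-3.000 - (-4)·2.000) / (12) = 0.467
  z = (8 - (-1)·-1.700 - (-4)·0.467 - (4)·2.000) / (11) = 0.015
  w = (-12 - (2)·-1.700 - (3)·0.467 - (2)·0.015) / (11) = -0.912
Iteration 2:
  x = (-12 - (1)·0.467 - (2)·0.015 - (4)·-0.912) / (10) = -0.885
  y = (10 - (-2)·-0.885 - (-3)·0.015 - (-4)·-0.912) / (12) = 0.386
  z = (8 - (-1)·-0.885 - (-4)·0.386 - (4)·-0.912) / (11) = 1.119
  w = (-12 - (2)·-0.885 - (3)·0.386 - (2)·1.119) / (11) = -1.239
Change: (0.815, -0.081, 1.104, -0.327) → max |·| = 1.104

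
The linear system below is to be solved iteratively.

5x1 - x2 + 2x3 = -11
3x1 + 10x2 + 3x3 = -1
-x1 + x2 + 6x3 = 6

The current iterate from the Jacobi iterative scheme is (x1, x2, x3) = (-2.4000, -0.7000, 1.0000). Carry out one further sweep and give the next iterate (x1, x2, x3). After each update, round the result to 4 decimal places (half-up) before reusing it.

One sweep:
  x1 = (-11 - (-1)·-0.7000 - (2)·1.0000) / (5) = -2.7400
  x2 = (-1 - (3)·-2.4000 - (3)·1.0000) / (10) = 0.3200
  x3 = (6 - (-1)·-2.4000 - (1)·-0.7000) / (6) = 0.7167

(-2.7400, 0.3200, 0.7167)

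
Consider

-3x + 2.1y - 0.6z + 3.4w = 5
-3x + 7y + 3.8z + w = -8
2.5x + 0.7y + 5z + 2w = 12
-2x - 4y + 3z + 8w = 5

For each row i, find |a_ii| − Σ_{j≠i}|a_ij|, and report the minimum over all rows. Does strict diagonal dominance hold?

-3.1

row 1: |-3| − (2.1+0.6+3.4) = -3.1
row 2: |7| − (3+3.8+1) = -0.8
row 3: |5| − (2.5+0.7+2) = -0.2
row 4: |8| − (2+4+3) = -1
minimum over rows = -3.1 → not strictly diagonally dominant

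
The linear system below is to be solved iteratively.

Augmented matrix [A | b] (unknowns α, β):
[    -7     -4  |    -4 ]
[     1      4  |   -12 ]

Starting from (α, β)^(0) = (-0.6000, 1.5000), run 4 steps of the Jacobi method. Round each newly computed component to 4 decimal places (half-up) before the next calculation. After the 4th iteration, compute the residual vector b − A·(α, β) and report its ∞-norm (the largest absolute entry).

0.3552

Iteration 1:
  α = (-4 - (-4)·1.5000) / (-7) = -0.2857
  β = (-12 - (1)·-0.6000) / (4) = -2.8500
Iteration 2:
  α = (-4 - (-4)·-2.8500) / (-7) = 2.2000
  β = (-12 - (1)·-0.2857) / (4) = -2.9286
Iteration 3:
  α = (-4 - (-4)·-2.9286) / (-7) = 2.2449
  β = (-12 - (1)·2.2000) / (4) = -3.5500
Iteration 4:
  α = (-4 - (-4)·-3.5500) / (-7) = 2.6000
  β = (-12 - (1)·2.2449) / (4) = -3.5612
Residual b − A·x = (-0.0448, -0.3552); ∞-norm = 0.3552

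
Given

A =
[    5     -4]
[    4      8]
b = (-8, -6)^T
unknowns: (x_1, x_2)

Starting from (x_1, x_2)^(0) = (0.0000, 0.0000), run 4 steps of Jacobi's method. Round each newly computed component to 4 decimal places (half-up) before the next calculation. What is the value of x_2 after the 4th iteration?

0.0300

Iteration 1:
  x_1 = (-8 - (-4)·0.0000) / (5) = -1.6000
  x_2 = (-6 - (4)·0.0000) / (8) = -0.7500
Iteration 2:
  x_1 = (-8 - (-4)·-0.7500) / (5) = -2.2000
  x_2 = (-6 - (4)·-1.6000) / (8) = 0.0500
Iteration 3:
  x_1 = (-8 - (-4)·0.0500) / (5) = -1.5600
  x_2 = (-6 - (4)·-2.2000) / (8) = 0.3500
Iteration 4:
  x_1 = (-8 - (-4)·0.3500) / (5) = -1.3200
  x_2 = (-6 - (4)·-1.5600) / (8) = 0.0300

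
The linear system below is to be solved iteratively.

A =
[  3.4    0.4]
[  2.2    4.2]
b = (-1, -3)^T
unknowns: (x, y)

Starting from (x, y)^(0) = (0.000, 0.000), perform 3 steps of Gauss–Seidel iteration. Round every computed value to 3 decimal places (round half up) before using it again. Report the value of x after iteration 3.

Iteration 1:
  x = (-1 - (0.4)·0.000) / (3.4) = -0.294
  y = (-3 - (2.2)·-0.294) / (4.2) = -0.560
Iteration 2:
  x = (-1 - (0.4)·-0.560) / (3.4) = -0.228
  y = (-3 - (2.2)·-0.228) / (4.2) = -0.595
Iteration 3:
  x = (-1 - (0.4)·-0.595) / (3.4) = -0.224
  y = (-3 - (2.2)·-0.224) / (4.2) = -0.597

-0.224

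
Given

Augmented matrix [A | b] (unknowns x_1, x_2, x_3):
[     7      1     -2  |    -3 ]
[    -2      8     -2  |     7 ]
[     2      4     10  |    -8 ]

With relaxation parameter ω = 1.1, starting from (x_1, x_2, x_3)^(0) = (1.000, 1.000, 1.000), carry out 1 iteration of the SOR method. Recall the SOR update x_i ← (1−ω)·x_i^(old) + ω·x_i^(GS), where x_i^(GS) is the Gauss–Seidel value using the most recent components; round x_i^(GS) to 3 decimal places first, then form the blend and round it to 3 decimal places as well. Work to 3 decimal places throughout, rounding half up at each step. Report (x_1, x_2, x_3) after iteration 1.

Iteration 1:
  x_1: GS value = (-3 - (1)·1.000 - (-2)·1.000) / (7) = -0.286;  x_1 ← (1−ω)·1.000 + ω·-0.286 = -0.415
  x_2: GS value = (7 - (-2)·-0.415 - (-2)·1.000) / (8) = 1.021;  x_2 ← (1−ω)·1.000 + ω·1.021 = 1.023
  x_3: GS value = (-8 - (2)·-0.415 - (4)·1.023) / (10) = -1.126;  x_3 ← (1−ω)·1.000 + ω·-1.126 = -1.339

(-0.415, 1.023, -1.339)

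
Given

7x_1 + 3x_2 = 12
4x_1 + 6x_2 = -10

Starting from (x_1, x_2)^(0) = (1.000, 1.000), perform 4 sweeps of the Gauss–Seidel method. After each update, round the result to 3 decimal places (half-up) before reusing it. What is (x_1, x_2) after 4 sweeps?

(3.351, -3.901)

Iteration 1:
  x_1 = (12 - (3)·1.000) / (7) = 1.286
  x_2 = (-10 - (4)·1.286) / (6) = -2.524
Iteration 2:
  x_1 = (12 - (3)·-2.524) / (7) = 2.796
  x_2 = (-10 - (4)·2.796) / (6) = -3.531
Iteration 3:
  x_1 = (12 - (3)·-3.531) / (7) = 3.228
  x_2 = (-10 - (4)·3.228) / (6) = -3.819
Iteration 4:
  x_1 = (12 - (3)·-3.819) / (7) = 3.351
  x_2 = (-10 - (4)·3.351) / (6) = -3.901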